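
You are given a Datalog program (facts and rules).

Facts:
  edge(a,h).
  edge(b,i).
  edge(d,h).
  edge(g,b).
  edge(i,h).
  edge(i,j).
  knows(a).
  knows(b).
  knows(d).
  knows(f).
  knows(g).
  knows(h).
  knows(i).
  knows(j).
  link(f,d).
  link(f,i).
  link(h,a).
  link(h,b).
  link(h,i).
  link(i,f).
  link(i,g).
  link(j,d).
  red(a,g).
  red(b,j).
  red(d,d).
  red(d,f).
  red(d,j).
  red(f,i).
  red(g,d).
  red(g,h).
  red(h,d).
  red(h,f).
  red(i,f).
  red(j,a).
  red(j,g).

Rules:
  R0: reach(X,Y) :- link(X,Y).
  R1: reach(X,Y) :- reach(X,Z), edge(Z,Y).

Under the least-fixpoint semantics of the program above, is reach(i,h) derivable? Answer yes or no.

round 1: derive reach(f,d) via R0 from link(f,d)
round 1: derive reach(f,i) via R0 from link(f,i)
round 1: derive reach(h,a) via R0 from link(h,a)
round 1: derive reach(h,b) via R0 from link(h,b)
round 1: derive reach(h,i) via R0 from link(h,i)
round 1: derive reach(i,f) via R0 from link(i,f)
round 1: derive reach(i,g) via R0 from link(i,g)
round 1: derive reach(j,d) via R0 from link(j,d)
round 2: derive reach(f,h) via R1 from reach(f,d), edge(d,h)
round 2: derive reach(f,j) via R1 from reach(f,i), edge(i,j)
round 2: derive reach(h,h) via R1 from reach(h,a), edge(a,h)
round 2: derive reach(h,j) via R1 from reach(h,i), edge(i,j)
round 2: derive reach(i,b) via R1 from reach(i,g), edge(g,b)
round 2: derive reach(j,h) via R1 from reach(j,d), edge(d,h)
round 3: derive reach(i,i) via R1 from reach(i,b), edge(b,i)
round 4: derive reach(i,h) via R1 from reach(i,i), edge(i,h)
round 4: derive reach(i,j) via R1 from reach(i,i), edge(i,j)

yes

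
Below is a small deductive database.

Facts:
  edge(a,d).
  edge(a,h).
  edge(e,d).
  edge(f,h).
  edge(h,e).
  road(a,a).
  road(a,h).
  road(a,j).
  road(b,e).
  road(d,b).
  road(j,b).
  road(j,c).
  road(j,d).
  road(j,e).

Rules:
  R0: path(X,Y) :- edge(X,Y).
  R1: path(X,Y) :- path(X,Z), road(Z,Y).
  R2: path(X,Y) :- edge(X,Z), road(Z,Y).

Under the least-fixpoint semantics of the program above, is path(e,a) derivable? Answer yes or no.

no

round 1: derive path(a,d) via R0 from edge(a,d)
round 1: derive path(a,h) via R0 from edge(a,h)
round 1: derive path(e,d) via R0 from edge(e,d)
round 1: derive path(f,h) via R0 from edge(f,h)
round 1: derive path(h,e) via R0 from edge(h,e)
round 1: derive path(a,b) via R2 from edge(a,d), road(d,b)
round 1: derive path(e,b) via R2 from edge(e,d), road(d,b)
round 2: derive path(a,e) via R1 from path(a,b), road(b,e)
round 2: derive path(e,e) via R1 from path(e,b), road(b,e)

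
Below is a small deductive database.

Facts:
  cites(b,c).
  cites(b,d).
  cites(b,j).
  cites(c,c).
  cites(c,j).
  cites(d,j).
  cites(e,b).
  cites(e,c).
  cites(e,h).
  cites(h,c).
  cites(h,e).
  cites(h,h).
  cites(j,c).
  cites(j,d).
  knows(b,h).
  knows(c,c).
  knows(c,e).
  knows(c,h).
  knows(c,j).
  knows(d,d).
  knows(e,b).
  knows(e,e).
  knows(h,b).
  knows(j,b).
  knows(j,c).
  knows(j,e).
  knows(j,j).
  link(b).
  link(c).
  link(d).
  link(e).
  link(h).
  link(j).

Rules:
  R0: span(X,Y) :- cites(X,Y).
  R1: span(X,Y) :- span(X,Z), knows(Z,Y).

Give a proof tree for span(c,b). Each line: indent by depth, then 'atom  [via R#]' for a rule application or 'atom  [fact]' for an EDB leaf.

span(c,b)  [via R1]
  span(c,j)  [via R0]
    cites(c,j)  [fact]
  knows(j,b)  [fact]

round 1: derive span(b,c) via R0 from cites(b,c)
round 1: derive span(b,d) via R0 from cites(b,d)
round 1: derive span(b,j) via R0 from cites(b,j)
round 1: derive span(c,c) via R0 from cites(c,c)
round 1: derive span(c,j) via R0 from cites(c,j)
round 1: derive span(d,j) via R0 from cites(d,j)
round 1: derive span(e,b) via R0 from cites(e,b)
round 1: derive span(e,c) via R0 from cites(e,c)
round 1: derive span(e,h) via R0 from cites(e,h)
round 1: derive span(h,c) via R0 from cites(h,c)
round 1: derive span(h,e) via R0 from cites(h,e)
round 1: derive span(h,h) via R0 from cites(h,h)
round 1: derive span(j,c) via R0 from cites(j,c)
round 1: derive span(j,d) via R0 from cites(j,d)
round 2: derive span(b,b) via R1 from span(b,j), knows(j,b)
round 2: derive span(b,e) via R1 from span(b,c), knows(c,e)
round 2: derive span(b,h) via R1 from span(b,c), knows(c,h)
round 2: derive span(c,b) via R1 from span(c,j), knows(j,b)
round 2: derive span(c,e) via R1 from span(c,c), knows(c,e)
round 2: derive span(c,h) via R1 from span(c,c), knows(c,h)
round 2: derive span(d,b) via R1 from span(d,j), knows(j,b)
round 2: derive span(d,c) via R1 from span(d,j), knows(j,c)
round 2: derive span(d,e) via R1 from span(d,j), knows(j,e)
round 2: derive span(e,e) via R1 from span(e,c), knows(c,e)
round 2: derive span(e,j) via R1 from span(e,c), knows(c,j)
round 2: derive span(h,b) via R1 from span(h,e), knows(e,b)
round 2: derive span(h,j) via R1 from span(h,c), knows(c,j)
round 2: derive span(j,e) via R1 from span(j,c), knows(c,e)
round 2: derive span(j,h) via R1 from span(j,c), knows(c,h)
round 2: derive span(j,j) via R1 from span(j,c), knows(c,j)
round 3: derive span(d,h) via R1 from span(d,b), knows(b,h)
round 3: derive span(j,b) via R1 from span(j,e), knows(e,b)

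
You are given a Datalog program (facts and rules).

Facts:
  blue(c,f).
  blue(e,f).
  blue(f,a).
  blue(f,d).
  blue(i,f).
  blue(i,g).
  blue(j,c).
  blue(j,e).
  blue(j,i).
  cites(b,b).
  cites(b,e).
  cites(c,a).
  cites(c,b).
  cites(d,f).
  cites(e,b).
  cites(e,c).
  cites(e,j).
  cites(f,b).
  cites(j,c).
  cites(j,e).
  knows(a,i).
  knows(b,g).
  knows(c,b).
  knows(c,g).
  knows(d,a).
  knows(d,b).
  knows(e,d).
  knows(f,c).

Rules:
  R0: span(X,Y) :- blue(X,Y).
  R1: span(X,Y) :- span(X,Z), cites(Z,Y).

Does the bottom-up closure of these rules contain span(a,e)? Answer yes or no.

no

round 1: derive span(c,f) via R0 from blue(c,f)
round 1: derive span(e,f) via R0 from blue(e,f)
round 1: derive span(f,a) via R0 from blue(f,a)
round 1: derive span(f,d) via R0 from blue(f,d)
round 1: derive span(i,f) via R0 from blue(i,f)
round 1: derive span(i,g) via R0 from blue(i,g)
round 1: derive span(j,c) via R0 from blue(j,c)
round 1: derive span(j,e) via R0 from blue(j,e)
round 1: derive span(j,i) via R0 from blue(j,i)
round 2: derive span(c,b) via R1 from span(c,f), cites(f,b)
round 2: derive span(e,b) via R1 from span(e,f), cites(f,b)
round 2: derive span(f,f) via R1 from span(f,d), cites(d,f)
round 2: derive span(i,b) via R1 from span(i,f), cites(f,b)
round 2: derive span(j,a) via R1 from span(j,c), cites(c,a)
round 2: derive span(j,b) via R1 from span(j,c), cites(c,b)
round 2: derive span(j,j) via R1 from span(j,e), cites(e,j)
round 3: derive span(c,e) via R1 from span(c,b), cites(b,e)
round 3: derive span(e,e) via R1 from span(e,b), cites(b,e)
round 3: derive span(f,b) via R1 from span(f,f), cites(f,b)
round 3: derive span(i,e) via R1 from span(i,b), cites(b,e)
round 4: derive span(c,c) via R1 from span(c,e), cites(e,c)
round 4: derive span(c,j) via R1 from span(c,e), cites(e,j)
round 4: derive span(e,c) via R1 from span(e,e), cites(e,c)
round 4: derive span(e,j) via R1 from span(e,e), cites(e,j)
round 4: derive span(f,e) via R1 from span(f,b), cites(b,e)
round 4: derive span(i,c) via R1 from span(i,e), cites(e,c)
round 4: derive span(i,j) via R1 from span(i,e), cites(e,j)
round 5: derive span(c,a) via R1 from span(c,c), cites(c,a)
round 5: derive span(e,a) via R1 from span(e,c), cites(c,a)
round 5: derive span(f,c) via R1 from span(f,e), cites(e,c)
round 5: derive span(f,j) via R1 from span(f,e), cites(e,j)
round 5: derive span(i,a) via R1 from span(i,c), cites(c,a)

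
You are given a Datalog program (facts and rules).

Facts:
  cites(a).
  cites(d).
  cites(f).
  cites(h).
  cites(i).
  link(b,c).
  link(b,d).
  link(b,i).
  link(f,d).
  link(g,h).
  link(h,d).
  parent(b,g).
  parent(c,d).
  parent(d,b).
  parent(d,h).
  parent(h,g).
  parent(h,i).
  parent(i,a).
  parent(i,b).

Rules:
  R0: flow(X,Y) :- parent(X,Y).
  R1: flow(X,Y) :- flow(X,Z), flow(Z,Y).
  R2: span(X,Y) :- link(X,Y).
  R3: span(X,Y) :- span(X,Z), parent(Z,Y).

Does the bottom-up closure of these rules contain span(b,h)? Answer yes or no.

yes

round 1: derive span(b,c) via R2 from link(b,c)
round 1: derive span(b,d) via R2 from link(b,d)
round 1: derive span(b,i) via R2 from link(b,i)
round 1: derive span(f,d) via R2 from link(f,d)
round 1: derive span(g,h) via R2 from link(g,h)
round 1: derive span(h,d) via R2 from link(h,d)
round 2: derive span(b,a) via R3 from span(b,i), parent(i,a)
round 2: derive span(b,b) via R3 from span(b,d), parent(d,b)
round 2: derive span(b,h) via R3 from span(b,d), parent(d,h)
round 2: derive span(f,b) via R3 from span(f,d), parent(d,b)
round 2: derive span(f,h) via R3 from span(f,d), parent(d,h)
round 2: derive span(g,g) via R3 from span(g,h), parent(h,g)
round 2: derive span(g,i) via R3 from span(g,h), parent(h,i)
round 2: derive span(h,b) via R3 from span(h,d), parent(d,b)
round 2: derive span(h,h) via R3 from span(h,d), parent(d,h)
round 3: derive span(b,g) via R3 from span(b,b), parent(b,g)
round 3: derive span(f,g) via R3 from span(f,b), parent(b,g)
round 3: derive span(f,i) via R3 from span(f,h), parent(h,i)
round 3: derive span(g,a) via R3 from span(g,i), parent(i,a)
round 3: derive span(g,b) via R3 from span(g,i), parent(i,b)
round 3: derive span(h,g) via R3 from span(h,b), parent(b,g)
round 3: derive span(h,i) via R3 from span(h,h), parent(h,i)
round 4: derive span(f,a) via R3 from span(f,i), parent(i,a)
round 4: derive span(h,a) via R3 from span(h,i), parent(i,a)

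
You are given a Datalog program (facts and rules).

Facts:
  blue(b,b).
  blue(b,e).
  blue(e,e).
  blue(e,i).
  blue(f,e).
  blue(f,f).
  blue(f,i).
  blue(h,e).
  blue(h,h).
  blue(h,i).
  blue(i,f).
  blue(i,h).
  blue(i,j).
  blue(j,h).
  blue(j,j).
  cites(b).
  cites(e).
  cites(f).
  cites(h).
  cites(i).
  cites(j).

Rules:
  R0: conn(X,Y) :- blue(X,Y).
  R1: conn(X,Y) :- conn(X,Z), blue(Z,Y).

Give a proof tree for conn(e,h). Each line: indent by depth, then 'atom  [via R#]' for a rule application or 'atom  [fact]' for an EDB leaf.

conn(e,h)  [via R1]
  conn(e,i)  [via R0]
    blue(e,i)  [fact]
  blue(i,h)  [fact]

round 1: derive conn(b,b) via R0 from blue(b,b)
round 1: derive conn(b,e) via R0 from blue(b,e)
round 1: derive conn(e,e) via R0 from blue(e,e)
round 1: derive conn(e,i) via R0 from blue(e,i)
round 1: derive conn(f,e) via R0 from blue(f,e)
round 1: derive conn(f,f) via R0 from blue(f,f)
round 1: derive conn(f,i) via R0 from blue(f,i)
round 1: derive conn(h,e) via R0 from blue(h,e)
round 1: derive conn(h,h) via R0 from blue(h,h)
round 1: derive conn(h,i) via R0 from blue(h,i)
round 1: derive conn(i,f) via R0 from blue(i,f)
round 1: derive conn(i,h) via R0 from blue(i,h)
round 1: derive conn(i,j) via R0 from blue(i,j)
round 1: derive conn(j,h) via R0 from blue(j,h)
round 1: derive conn(j,j) via R0 from blue(j,j)
round 2: derive conn(b,i) via R1 from conn(b,e), blue(e,i)
round 2: derive conn(e,f) via R1 from conn(e,i), blue(i,f)
round 2: derive conn(e,h) via R1 from conn(e,i), blue(i,h)
round 2: derive conn(e,j) via R1 from conn(e,i), blue(i,j)
round 2: derive conn(f,h) via R1 from conn(f,i), blue(i,h)
round 2: derive conn(f,j) via R1 from conn(f,i), blue(i,j)
round 2: derive conn(h,f) via R1 from conn(h,i), blue(i,f)
round 2: derive conn(h,j) via R1 from conn(h,i), blue(i,j)
round 2: derive conn(i,e) via R1 from conn(i,f), blue(f,e)
round 2: derive conn(i,i) via R1 from conn(i,f), blue(f,i)
round 2: derive conn(j,e) via R1 from conn(j,h), blue(h,e)
round 2: derive conn(j,i) via R1 from conn(j,h), blue(h,i)
round 3: derive conn(b,f) via R1 from conn(b,i), blue(i,f)
round 3: derive conn(b,h) via R1 from conn(b,i), blue(i,h)
round 3: derive conn(b,j) via R1 from conn(b,i), blue(i,j)
round 3: derive conn(j,f) via R1 from conn(j,i), blue(i,f)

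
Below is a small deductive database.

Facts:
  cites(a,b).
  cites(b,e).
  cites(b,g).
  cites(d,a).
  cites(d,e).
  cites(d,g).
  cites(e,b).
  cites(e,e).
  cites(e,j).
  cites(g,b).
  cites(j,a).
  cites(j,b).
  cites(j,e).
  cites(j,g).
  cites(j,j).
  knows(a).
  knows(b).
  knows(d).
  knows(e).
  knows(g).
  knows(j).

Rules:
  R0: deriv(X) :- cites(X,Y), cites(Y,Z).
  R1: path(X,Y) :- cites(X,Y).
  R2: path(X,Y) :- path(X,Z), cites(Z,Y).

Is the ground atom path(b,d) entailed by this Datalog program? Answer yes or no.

round 1: derive path(a,b) via R1 from cites(a,b)
round 1: derive path(b,e) via R1 from cites(b,e)
round 1: derive path(b,g) via R1 from cites(b,g)
round 1: derive path(d,a) via R1 from cites(d,a)
round 1: derive path(d,e) via R1 from cites(d,e)
round 1: derive path(d,g) via R1 from cites(d,g)
round 1: derive path(e,b) via R1 from cites(e,b)
round 1: derive path(e,e) via R1 from cites(e,e)
round 1: derive path(e,j) via R1 from cites(e,j)
round 1: derive path(g,b) via R1 from cites(g,b)
round 1: derive path(j,a) via R1 from cites(j,a)
round 1: derive path(j,b) via R1 from cites(j,b)
round 1: derive path(j,e) via R1 from cites(j,e)
round 1: derive path(j,g) via R1 from cites(j,g)
round 1: derive path(j,j) via R1 from cites(j,j)
round 2: derive path(a,e) via R2 from path(a,b), cites(b,e)
round 2: derive path(a,g) via R2 from path(a,b), cites(b,g)
round 2: derive path(b,b) via R2 from path(b,e), cites(e,b)
round 2: derive path(b,j) via R2 from path(b,e), cites(e,j)
round 2: derive path(d,b) via R2 from path(d,a), cites(a,b)
round 2: derive path(d,j) via R2 from path(d,e), cites(e,j)
round 2: derive path(e,a) via R2 from path(e,j), cites(j,a)
round 2: derive path(e,g) via R2 from path(e,b), cites(b,g)
round 2: derive path(g,e) via R2 from path(g,b), cites(b,e)
round 2: derive path(g,g) via R2 from path(g,b), cites(b,g)
round 3: derive path(a,j) via R2 from path(a,e), cites(e,j)
round 3: derive path(b,a) via R2 from path(b,j), cites(j,a)
round 3: derive path(g,j) via R2 from path(g,e), cites(e,j)
round 4: derive path(a,a) via R2 from path(a,j), cites(j,a)
round 4: derive path(g,a) via R2 from path(g,j), cites(j,a)

no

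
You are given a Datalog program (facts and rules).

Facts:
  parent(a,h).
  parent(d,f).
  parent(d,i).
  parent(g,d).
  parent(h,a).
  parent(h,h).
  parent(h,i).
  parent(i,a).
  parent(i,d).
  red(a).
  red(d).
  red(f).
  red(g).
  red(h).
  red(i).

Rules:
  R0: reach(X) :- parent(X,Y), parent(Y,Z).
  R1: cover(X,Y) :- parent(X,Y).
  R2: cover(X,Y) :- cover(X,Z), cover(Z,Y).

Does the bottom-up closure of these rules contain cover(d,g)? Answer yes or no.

round 1: derive cover(a,h) via R1 from parent(a,h)
round 1: derive cover(d,f) via R1 from parent(d,f)
round 1: derive cover(d,i) via R1 from parent(d,i)
round 1: derive cover(g,d) via R1 from parent(g,d)
round 1: derive cover(h,a) via R1 from parent(h,a)
round 1: derive cover(h,h) via R1 from parent(h,h)
round 1: derive cover(h,i) via R1 from parent(h,i)
round 1: derive cover(i,a) via R1 from parent(i,a)
round 1: derive cover(i,d) via R1 from parent(i,d)
round 2: derive cover(a,a) via R2 from cover(a,h), cover(h,a)
round 2: derive cover(a,i) via R2 from cover(a,h), cover(h,i)
round 2: derive cover(d,a) via R2 from cover(d,i), cover(i,a)
round 2: derive cover(d,d) via R2 from cover(d,i), cover(i,d)
round 2: derive cover(g,f) via R2 from cover(g,d), cover(d,f)
round 2: derive cover(g,i) via R2 from cover(g,d), cover(d,i)
round 2: derive cover(h,d) via R2 from cover(h,i), cover(i,d)
round 2: derive cover(i,f) via R2 from cover(i,d), cover(d,f)
round 2: derive cover(i,h) via R2 from cover(i,a), cover(a,h)
round 2: derive cover(i,i) via R2 from cover(i,d), cover(d,i)
round 3: derive cover(a,d) via R2 from cover(a,h), cover(h,d)
round 3: derive cover(a,f) via R2 from cover(a,i), cover(i,f)
round 3: derive cover(d,h) via R2 from cover(d,a), cover(a,h)
round 3: derive cover(g,a) via R2 from cover(g,d), cover(d,a)
round 3: derive cover(g,h) via R2 from cover(g,i), cover(i,h)
round 3: derive cover(h,f) via R2 from cover(h,d), cover(d,f)

no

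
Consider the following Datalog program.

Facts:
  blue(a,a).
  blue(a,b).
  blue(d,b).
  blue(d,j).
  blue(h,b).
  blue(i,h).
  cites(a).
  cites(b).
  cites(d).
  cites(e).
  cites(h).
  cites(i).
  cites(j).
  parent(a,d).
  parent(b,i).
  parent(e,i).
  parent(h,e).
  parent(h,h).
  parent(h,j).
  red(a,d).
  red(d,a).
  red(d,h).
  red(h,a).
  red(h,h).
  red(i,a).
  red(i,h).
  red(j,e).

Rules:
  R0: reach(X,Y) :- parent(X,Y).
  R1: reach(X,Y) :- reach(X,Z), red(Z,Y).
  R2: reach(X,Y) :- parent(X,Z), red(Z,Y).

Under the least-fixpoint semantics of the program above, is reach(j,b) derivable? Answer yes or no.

round 1: derive reach(a,d) via R0 from parent(a,d)
round 1: derive reach(b,i) via R0 from parent(b,i)
round 1: derive reach(e,i) via R0 from parent(e,i)
round 1: derive reach(h,e) via R0 from parent(h,e)
round 1: derive reach(h,h) via R0 from parent(h,h)
round 1: derive reach(h,j) via R0 from parent(h,j)
round 1: derive reach(a,a) via R2 from parent(a,d), red(d,a)
round 1: derive reach(a,h) via R2 from parent(a,d), red(d,h)
round 1: derive reach(b,a) via R2 from parent(b,i), red(i,a)
round 1: derive reach(b,h) via R2 from parent(b,i), red(i,h)
round 1: derive reach(e,a) via R2 from parent(e,i), red(i,a)
round 1: derive reach(e,h) via R2 from parent(e,i), red(i,h)
round 1: derive reach(h,a) via R2 from parent(h,h), red(h,a)
round 2: derive reach(b,d) via R1 from reach(b,a), red(a,d)
round 2: derive reach(e,d) via R1 from reach(e,a), red(a,d)
round 2: derive reach(h,d) via R1 from reach(h,a), red(a,d)

no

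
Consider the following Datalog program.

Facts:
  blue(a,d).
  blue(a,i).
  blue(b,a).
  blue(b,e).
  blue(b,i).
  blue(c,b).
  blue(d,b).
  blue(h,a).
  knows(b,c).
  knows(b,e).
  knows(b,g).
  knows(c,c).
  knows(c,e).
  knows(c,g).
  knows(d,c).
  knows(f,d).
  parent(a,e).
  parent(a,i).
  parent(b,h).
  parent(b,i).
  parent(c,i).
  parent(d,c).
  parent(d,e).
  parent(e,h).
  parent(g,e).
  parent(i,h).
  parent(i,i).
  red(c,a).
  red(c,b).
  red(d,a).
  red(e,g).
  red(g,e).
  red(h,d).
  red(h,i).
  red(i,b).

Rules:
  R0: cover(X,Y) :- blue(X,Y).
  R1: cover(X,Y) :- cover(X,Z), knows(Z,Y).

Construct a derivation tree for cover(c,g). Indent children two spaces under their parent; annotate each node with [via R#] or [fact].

round 1: derive cover(a,d) via R0 from blue(a,d)
round 1: derive cover(a,i) via R0 from blue(a,i)
round 1: derive cover(b,a) via R0 from blue(b,a)
round 1: derive cover(b,e) via R0 from blue(b,e)
round 1: derive cover(b,i) via R0 from blue(b,i)
round 1: derive cover(c,b) via R0 from blue(c,b)
round 1: derive cover(d,b) via R0 from blue(d,b)
round 1: derive cover(h,a) via R0 from blue(h,a)
round 2: derive cover(a,c) via R1 from cover(a,d), knows(d,c)
round 2: derive cover(c,c) via R1 from cover(c,b), knows(b,c)
round 2: derive cover(c,e) via R1 from cover(c,b), knows(b,e)
round 2: derive cover(c,g) via R1 from cover(c,b), knows(b,g)
round 2: derive cover(d,c) via R1 from cover(d,b), knows(b,c)
round 2: derive cover(d,e) via R1 from cover(d,b), knows(b,e)
round 2: derive cover(d,g) via R1 from cover(d,b), knows(b,g)
round 3: derive cover(a,e) via R1 from cover(a,c), knows(c,e)
round 3: derive cover(a,g) via R1 from cover(a,c), knows(c,g)

cover(c,g)  [via R1]
  cover(c,b)  [via R0]
    blue(c,b)  [fact]
  knows(b,g)  [fact]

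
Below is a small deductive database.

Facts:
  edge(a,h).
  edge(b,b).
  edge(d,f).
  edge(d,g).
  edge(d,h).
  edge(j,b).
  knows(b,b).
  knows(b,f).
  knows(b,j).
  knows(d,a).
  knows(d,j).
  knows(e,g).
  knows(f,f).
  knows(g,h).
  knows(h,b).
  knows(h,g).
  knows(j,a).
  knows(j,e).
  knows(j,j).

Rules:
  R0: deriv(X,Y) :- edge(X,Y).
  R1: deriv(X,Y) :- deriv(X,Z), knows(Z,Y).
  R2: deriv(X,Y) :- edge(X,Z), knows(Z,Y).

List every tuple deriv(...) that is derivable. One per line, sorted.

round 1: derive deriv(a,h) via R0 from edge(a,h)
round 1: derive deriv(b,b) via R0 from edge(b,b)
round 1: derive deriv(d,f) via R0 from edge(d,f)
round 1: derive deriv(d,g) via R0 from edge(d,g)
round 1: derive deriv(d,h) via R0 from edge(d,h)
round 1: derive deriv(j,b) via R0 from edge(j,b)
round 1: derive deriv(a,b) via R2 from edge(a,h), knows(h,b)
round 1: derive deriv(a,g) via R2 from edge(a,h), knows(h,g)
round 1: derive deriv(b,f) via R2 from edge(b,b), knows(b,f)
round 1: derive deriv(b,j) via R2 from edge(b,b), knows(b,j)
round 1: derive deriv(d,b) via R2 from edge(d,h), knows(h,b)
round 1: derive deriv(j,f) via R2 from edge(j,b), knows(b,f)
round 1: derive deriv(j,j) via R2 from edge(j,b), knows(b,j)
round 2: derive deriv(a,f) via R1 from deriv(a,b), knows(b,f)
round 2: derive deriv(a,j) via R1 from deriv(a,b), knows(b,j)
round 2: derive deriv(b,a) via R1 from deriv(b,j), knows(j,a)
round 2: derive deriv(b,e) via R1 from deriv(b,j), knows(j,e)
round 2: derive deriv(d,j) via R1 from deriv(d,b), knows(b,j)
round 2: derive deriv(j,a) via R1 from deriv(j,j), knows(j,a)
round 2: derive deriv(j,e) via R1 from deriv(j,j), knows(j,e)
round 3: derive deriv(a,a) via R1 from deriv(a,j), knows(j,a)
round 3: derive deriv(a,e) via R1 from deriv(a,j), knows(j,e)
round 3: derive deriv(b,g) via R1 from deriv(b,e), knows(e,g)
round 3: derive deriv(d,a) via R1 from deriv(d,j), knows(j,a)
round 3: derive deriv(d,e) via R1 from deriv(d,j), knows(j,e)
round 3: derive deriv(j,g) via R1 from deriv(j,e), knows(e,g)
round 4: derive deriv(b,h) via R1 from deriv(b,g), knows(g,h)
round 4: derive deriv(j,h) via R1 from deriv(j,g), knows(g,h)

deriv(a,a)
deriv(a,b)
deriv(a,e)
deriv(a,f)
deriv(a,g)
deriv(a,h)
deriv(a,j)
deriv(b,a)
deriv(b,b)
deriv(b,e)
deriv(b,f)
deriv(b,g)
deriv(b,h)
deriv(b,j)
deriv(d,a)
deriv(d,b)
deriv(d,e)
deriv(d,f)
deriv(d,g)
deriv(d,h)
deriv(d,j)
deriv(j,a)
deriv(j,b)
deriv(j,e)
deriv(j,f)
deriv(j,g)
deriv(j,h)
deriv(j,j)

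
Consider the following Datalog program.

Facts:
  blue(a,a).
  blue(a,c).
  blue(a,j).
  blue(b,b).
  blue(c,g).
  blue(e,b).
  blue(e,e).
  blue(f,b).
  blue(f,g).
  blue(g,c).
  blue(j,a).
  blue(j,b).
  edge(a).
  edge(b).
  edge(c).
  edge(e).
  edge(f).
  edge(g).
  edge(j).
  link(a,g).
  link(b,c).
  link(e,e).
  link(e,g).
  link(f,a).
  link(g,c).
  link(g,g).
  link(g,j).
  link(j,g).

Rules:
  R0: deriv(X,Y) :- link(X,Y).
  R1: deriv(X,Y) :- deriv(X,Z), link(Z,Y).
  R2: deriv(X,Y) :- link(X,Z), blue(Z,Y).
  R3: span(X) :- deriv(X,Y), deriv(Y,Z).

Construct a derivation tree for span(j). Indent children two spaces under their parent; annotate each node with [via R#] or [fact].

span(j)  [via R3]
  deriv(j,g)  [via R0]
    link(j,g)  [fact]
  deriv(g,a)  [via R2]
    link(g,j)  [fact]
    blue(j,a)  [fact]

round 1: derive deriv(a,g) via R0 from link(a,g)
round 1: derive deriv(b,c) via R0 from link(b,c)
round 1: derive deriv(e,e) via R0 from link(e,e)
round 1: derive deriv(e,g) via R0 from link(e,g)
round 1: derive deriv(f,a) via R0 from link(f,a)
round 1: derive deriv(g,c) via R0 from link(g,c)
round 1: derive deriv(g,g) via R0 from link(g,g)
round 1: derive deriv(g,j) via R0 from link(g,j)
round 1: derive deriv(j,g) via R0 from link(j,g)
round 1: derive deriv(a,c) via R2 from link(a,g), blue(g,c)
round 1: derive deriv(b,g) via R2 from link(b,c), blue(c,g)
round 1: derive deriv(e,b) via R2 from link(e,e), blue(e,b)
round 1: derive deriv(e,c) via R2 from link(e,g), blue(g,c)
round 1: derive deriv(f,c) via R2 from link(f,a), blue(a,c)
round 1: derive deriv(f,j) via R2 from link(f,a), blue(a,j)
round 1: derive deriv(g,a) via R2 from link(g,j), blue(j,a)
round 1: derive deriv(g,b) via R2 from link(g,j), blue(j,b)
round 1: derive deriv(j,c) via R2 from link(j,g), blue(g,c)
round 2: derive deriv(a,j) via R1 from deriv(a,g), link(g,j)
round 2: derive deriv(b,j) via R1 from deriv(b,g), link(g,j)
round 2: derive deriv(e,j) via R1 from deriv(e,g), link(g,j)
round 2: derive deriv(f,g) via R1 from deriv(f,a), link(a,g)
round 2: derive deriv(j,j) via R1 from deriv(j,g), link(g,j)
round 2: derive span(a) via R3 from deriv(a,g), deriv(g,a)
round 2: derive span(b) via R3 from deriv(b,g), deriv(g,a)
round 2: derive span(e) via R3 from deriv(e,b), deriv(b,c)
round 2: derive span(f) via R3 from deriv(f,a), deriv(a,c)
round 2: derive span(g) via R3 from deriv(g,a), deriv(a,c)
round 2: derive span(j) via R3 from deriv(j,g), deriv(g,a)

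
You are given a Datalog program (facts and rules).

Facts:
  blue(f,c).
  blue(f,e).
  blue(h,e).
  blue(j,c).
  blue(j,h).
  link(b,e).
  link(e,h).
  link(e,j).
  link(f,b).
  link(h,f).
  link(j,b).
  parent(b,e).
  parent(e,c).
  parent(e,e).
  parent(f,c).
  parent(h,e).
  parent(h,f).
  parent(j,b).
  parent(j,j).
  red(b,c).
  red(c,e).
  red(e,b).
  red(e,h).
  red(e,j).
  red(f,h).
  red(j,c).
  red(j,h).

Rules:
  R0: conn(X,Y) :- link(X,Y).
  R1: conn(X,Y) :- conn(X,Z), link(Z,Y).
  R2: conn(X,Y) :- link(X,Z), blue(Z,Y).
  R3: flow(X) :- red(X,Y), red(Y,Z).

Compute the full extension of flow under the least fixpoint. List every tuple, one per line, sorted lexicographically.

flow(b)
flow(c)
flow(e)
flow(j)

round 1: derive flow(b) via R3 from red(b,c), red(c,e)
round 1: derive flow(c) via R3 from red(c,e), red(e,b)
round 1: derive flow(e) via R3 from red(e,b), red(b,c)
round 1: derive flow(j) via R3 from red(j,c), red(c,e)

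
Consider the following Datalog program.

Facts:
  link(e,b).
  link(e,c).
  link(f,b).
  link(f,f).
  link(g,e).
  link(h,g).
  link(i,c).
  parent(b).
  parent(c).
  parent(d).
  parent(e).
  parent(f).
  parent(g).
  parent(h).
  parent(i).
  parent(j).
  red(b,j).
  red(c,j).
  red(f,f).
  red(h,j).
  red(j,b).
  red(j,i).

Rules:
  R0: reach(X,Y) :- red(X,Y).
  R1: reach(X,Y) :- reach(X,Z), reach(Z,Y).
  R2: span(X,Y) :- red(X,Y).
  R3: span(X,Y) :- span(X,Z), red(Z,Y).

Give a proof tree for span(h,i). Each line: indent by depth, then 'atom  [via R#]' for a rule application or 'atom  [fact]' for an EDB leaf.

round 1: derive span(b,j) via R2 from red(b,j)
round 1: derive span(c,j) via R2 from red(c,j)
round 1: derive span(f,f) via R2 from red(f,f)
round 1: derive span(h,j) via R2 from red(h,j)
round 1: derive span(j,b) via R2 from red(j,b)
round 1: derive span(j,i) via R2 from red(j,i)
round 2: derive span(b,b) via R3 from span(b,j), red(j,b)
round 2: derive span(b,i) via R3 from span(b,j), red(j,i)
round 2: derive span(c,b) via R3 from span(c,j), red(j,b)
round 2: derive span(c,i) via R3 from span(c,j), red(j,i)
round 2: derive span(h,b) via R3 from span(h,j), red(j,b)
round 2: derive span(h,i) via R3 from span(h,j), red(j,i)
round 2: derive span(j,j) via R3 from span(j,b), red(b,j)

span(h,i)  [via R3]
  span(h,j)  [via R2]
    red(h,j)  [fact]
  red(j,i)  [fact]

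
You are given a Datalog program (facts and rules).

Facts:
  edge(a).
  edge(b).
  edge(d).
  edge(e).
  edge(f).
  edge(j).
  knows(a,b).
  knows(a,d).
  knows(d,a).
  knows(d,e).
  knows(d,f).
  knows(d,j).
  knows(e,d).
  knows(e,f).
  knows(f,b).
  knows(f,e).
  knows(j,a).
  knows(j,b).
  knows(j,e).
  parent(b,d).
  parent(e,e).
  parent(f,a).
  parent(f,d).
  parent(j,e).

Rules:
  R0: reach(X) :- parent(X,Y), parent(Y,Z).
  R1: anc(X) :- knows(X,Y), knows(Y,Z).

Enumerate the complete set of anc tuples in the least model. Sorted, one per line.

anc(a)
anc(d)
anc(e)
anc(f)
anc(j)

round 1: derive anc(a) via R1 from knows(a,d), knows(d,a)
round 1: derive anc(d) via R1 from knows(d,a), knows(a,b)
round 1: derive anc(e) via R1 from knows(e,d), knows(d,a)
round 1: derive anc(f) via R1 from knows(f,e), knows(e,d)
round 1: derive anc(j) via R1 from knows(j,a), knows(a,b)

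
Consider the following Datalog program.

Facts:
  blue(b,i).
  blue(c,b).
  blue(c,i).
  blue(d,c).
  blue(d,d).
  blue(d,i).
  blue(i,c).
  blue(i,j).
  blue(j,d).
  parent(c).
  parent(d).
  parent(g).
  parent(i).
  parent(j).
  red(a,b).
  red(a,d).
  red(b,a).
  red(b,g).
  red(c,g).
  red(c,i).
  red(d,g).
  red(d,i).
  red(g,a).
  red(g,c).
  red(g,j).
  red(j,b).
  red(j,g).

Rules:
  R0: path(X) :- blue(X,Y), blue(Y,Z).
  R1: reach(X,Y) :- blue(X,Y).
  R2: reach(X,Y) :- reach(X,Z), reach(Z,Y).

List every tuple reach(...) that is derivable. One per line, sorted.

reach(b,b)
reach(b,c)
reach(b,d)
reach(b,i)
reach(b,j)
reach(c,b)
reach(c,c)
reach(c,d)
reach(c,i)
reach(c,j)
reach(d,b)
reach(d,c)
reach(d,d)
reach(d,i)
reach(d,j)
reach(i,b)
reach(i,c)
reach(i,d)
reach(i,i)
reach(i,j)
reach(j,b)
reach(j,c)
reach(j,d)
reach(j,i)
reach(j,j)

round 1: derive reach(b,i) via R1 from blue(b,i)
round 1: derive reach(c,b) via R1 from blue(c,b)
round 1: derive reach(c,i) via R1 from blue(c,i)
round 1: derive reach(d,c) via R1 from blue(d,c)
round 1: derive reach(d,d) via R1 from blue(d,d)
round 1: derive reach(d,i) via R1 from blue(d,i)
round 1: derive reach(i,c) via R1 from blue(i,c)
round 1: derive reach(i,j) via R1 from blue(i,j)
round 1: derive reach(j,d) via R1 from blue(j,d)
round 2: derive reach(b,c) via R2 from reach(b,i), reach(i,c)
round 2: derive reach(b,j) via R2 from reach(b,i), reach(i,j)
round 2: derive reach(c,c) via R2 from reach(c,i), reach(i,c)
round 2: derive reach(c,j) via R2 from reach(c,i), reach(i,j)
round 2: derive reach(d,b) via R2 from reach(d,c), reach(c,b)
round 2: derive reach(d,j) via R2 from reach(d,i), reach(i,j)
round 2: derive reach(i,b) via R2 from reach(i,c), reach(c,b)
round 2: derive reach(i,d) via R2 from reach(i,j), reach(j,d)
round 2: derive reach(i,i) via R2 from reach(i,c), reach(c,i)
round 2: derive reach(j,c) via R2 from reach(j,d), reach(d,c)
round 2: derive reach(j,i) via R2 from reach(j,d), reach(d,i)
round 3: derive reach(b,b) via R2 from reach(b,c), reach(c,b)
round 3: derive reach(b,d) via R2 from reach(b,i), reach(i,d)
round 3: derive reach(c,d) via R2 from reach(c,i), reach(i,d)
round 3: derive reach(j,b) via R2 from reach(j,c), reach(c,b)
round 3: derive reach(j,j) via R2 from reach(j,c), reach(c,j)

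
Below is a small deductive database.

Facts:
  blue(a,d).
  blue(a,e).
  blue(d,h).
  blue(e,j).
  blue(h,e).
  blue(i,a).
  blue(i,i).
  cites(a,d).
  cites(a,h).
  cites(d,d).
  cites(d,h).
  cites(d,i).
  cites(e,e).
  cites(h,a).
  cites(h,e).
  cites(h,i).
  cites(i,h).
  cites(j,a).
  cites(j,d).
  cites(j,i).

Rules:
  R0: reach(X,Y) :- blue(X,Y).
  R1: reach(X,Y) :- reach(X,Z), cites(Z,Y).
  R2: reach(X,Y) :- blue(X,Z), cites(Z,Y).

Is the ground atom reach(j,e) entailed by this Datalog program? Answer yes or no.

round 1: derive reach(a,d) via R0 from blue(a,d)
round 1: derive reach(a,e) via R0 from blue(a,e)
round 1: derive reach(d,h) via R0 from blue(d,h)
round 1: derive reach(e,j) via R0 from blue(e,j)
round 1: derive reach(h,e) via R0 from blue(h,e)
round 1: derive reach(i,a) via R0 from blue(i,a)
round 1: derive reach(i,i) via R0 from blue(i,i)
round 1: derive reach(a,h) via R2 from blue(a,d), cites(d,h)
round 1: derive reach(a,i) via R2 from blue(a,d), cites(d,i)
round 1: derive reach(d,a) via R2 from blue(d,h), cites(h,a)
round 1: derive reach(d,e) via R2 from blue(d,h), cites(h,e)
round 1: derive reach(d,i) via R2 from blue(d,h), cites(h,i)
round 1: derive reach(e,a) via R2 from blue(e,j), cites(j,a)
round 1: derive reach(e,d) via R2 from blue(e,j), cites(j,d)
round 1: derive reach(e,i) via R2 from blue(e,j), cites(j,i)
round 1: derive reach(i,d) via R2 from blue(i,a), cites(a,d)
round 1: derive reach(i,h) via R2 from blue(i,a), cites(a,h)
round 2: derive reach(a,a) via R1 from reach(a,h), cites(h,a)
round 2: derive reach(d,d) via R1 from reach(d,a), cites(a,d)
round 2: derive reach(e,h) via R1 from reach(e,a), cites(a,h)
round 2: derive reach(i,e) via R1 from reach(i,h), cites(h,e)
round 3: derive reach(e,e) via R1 from reach(e,h), cites(h,e)

no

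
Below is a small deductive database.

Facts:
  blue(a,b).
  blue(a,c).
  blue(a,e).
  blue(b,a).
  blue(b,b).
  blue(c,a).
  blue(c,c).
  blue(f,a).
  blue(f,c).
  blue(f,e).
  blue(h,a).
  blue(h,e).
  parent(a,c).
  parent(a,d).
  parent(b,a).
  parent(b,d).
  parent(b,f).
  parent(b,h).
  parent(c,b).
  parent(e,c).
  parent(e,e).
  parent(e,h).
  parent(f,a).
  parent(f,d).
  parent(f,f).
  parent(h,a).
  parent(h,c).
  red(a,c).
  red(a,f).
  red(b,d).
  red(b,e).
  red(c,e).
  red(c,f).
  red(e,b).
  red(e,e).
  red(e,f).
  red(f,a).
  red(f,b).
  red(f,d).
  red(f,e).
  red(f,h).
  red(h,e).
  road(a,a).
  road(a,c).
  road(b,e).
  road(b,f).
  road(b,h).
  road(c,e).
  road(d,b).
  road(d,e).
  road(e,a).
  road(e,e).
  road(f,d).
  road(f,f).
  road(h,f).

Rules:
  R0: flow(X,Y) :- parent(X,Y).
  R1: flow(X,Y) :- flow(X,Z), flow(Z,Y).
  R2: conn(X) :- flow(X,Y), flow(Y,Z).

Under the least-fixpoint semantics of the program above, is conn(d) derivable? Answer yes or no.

no

round 1: derive flow(a,c) via R0 from parent(a,c)
round 1: derive flow(a,d) via R0 from parent(a,d)
round 1: derive flow(b,a) via R0 from parent(b,a)
round 1: derive flow(b,d) via R0 from parent(b,d)
round 1: derive flow(b,f) via R0 from parent(b,f)
round 1: derive flow(b,h) via R0 from parent(b,h)
round 1: derive flow(c,b) via R0 from parent(c,b)
round 1: derive flow(e,c) via R0 from parent(e,c)
round 1: derive flow(e,e) via R0 from parent(e,e)
round 1: derive flow(e,h) via R0 from parent(e,h)
round 1: derive flow(f,a) via R0 from parent(f,a)
round 1: derive flow(f,d) via R0 from parent(f,d)
round 1: derive flow(f,f) via R0 from parent(f,f)
round 1: derive flow(h,a) via R0 from parent(h,a)
round 1: derive flow(h,c) via R0 from parent(h,c)
round 2: derive flow(a,b) via R1 from flow(a,c), flow(c,b)
round 2: derive flow(b,c) via R1 from flow(b,a), flow(a,c)
round 2: derive flow(c,a) via R1 from flow(c,b), flow(b,a)
round 2: derive flow(c,d) via R1 from flow(c,b), flow(b,d)
round 2: derive flow(c,f) via R1 from flow(c,b), flow(b,f)
round 2: derive flow(c,h) via R1 from flow(c,b), flow(b,h)
round 2: derive flow(e,a) via R1 from flow(e,h), flow(h,a)
round 2: derive flow(e,b) via R1 from flow(e,c), flow(c,b)
round 2: derive flow(f,c) via R1 from flow(f,a), flow(a,c)
round 2: derive flow(h,b) via R1 from flow(h,c), flow(c,b)
round 2: derive flow(h,d) via R1 from flow(h,a), flow(a,d)
round 2: derive conn(a) via R2 from flow(a,c), flow(c,b)
round 2: derive conn(b) via R2 from flow(b,a), flow(a,c)
round 2: derive conn(c) via R2 from flow(c,b), flow(b,a)
round 2: derive conn(e) via R2 from flow(e,c), flow(c,b)
round 2: derive conn(f) via R2 from flow(f,a), flow(a,c)
round 2: derive conn(h) via R2 from flow(h,a), flow(a,c)
round 3: derive flow(a,a) via R1 from flow(a,b), flow(b,a)
round 3: derive flow(a,f) via R1 from flow(a,b), flow(b,f)
round 3: derive flow(a,h) via R1 from flow(a,b), flow(b,h)
round 3: derive flow(b,b) via R1 from flow(b,a), flow(a,b)
round 3: derive flow(c,c) via R1 from flow(c,a), flow(a,c)
round 3: derive flow(e,d) via R1 from flow(e,a), flow(a,d)
round 3: derive flow(e,f) via R1 from flow(e,b), flow(b,f)
round 3: derive flow(f,b) via R1 from flow(f,a), flow(a,b)
round 3: derive flow(f,h) via R1 from flow(f,c), flow(c,h)
round 3: derive flow(h,f) via R1 from flow(h,b), flow(b,f)
round 3: derive flow(h,h) via R1 from flow(h,b), flow(b,h)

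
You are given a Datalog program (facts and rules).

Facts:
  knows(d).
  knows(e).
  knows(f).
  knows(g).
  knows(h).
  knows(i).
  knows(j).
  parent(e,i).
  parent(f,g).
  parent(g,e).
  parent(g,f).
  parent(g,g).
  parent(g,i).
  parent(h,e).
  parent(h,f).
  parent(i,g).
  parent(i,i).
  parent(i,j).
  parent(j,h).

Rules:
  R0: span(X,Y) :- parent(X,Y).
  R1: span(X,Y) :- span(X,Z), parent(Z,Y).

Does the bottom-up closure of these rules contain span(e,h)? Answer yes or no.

yes

round 1: derive span(e,i) via R0 from parent(e,i)
round 1: derive span(f,g) via R0 from parent(f,g)
round 1: derive span(g,e) via R0 from parent(g,e)
round 1: derive span(g,f) via R0 from parent(g,f)
round 1: derive span(g,g) via R0 from parent(g,g)
round 1: derive span(g,i) via R0 from parent(g,i)
round 1: derive span(h,e) via R0 from parent(h,e)
round 1: derive span(h,f) via R0 from parent(h,f)
round 1: derive span(i,g) via R0 from parent(i,g)
round 1: derive span(i,i) via R0 from parent(i,i)
round 1: derive span(i,j) via R0 from parent(i,j)
round 1: derive span(j,h) via R0 from parent(j,h)
round 2: derive span(e,g) via R1 from span(e,i), parent(i,g)
round 2: derive span(e,j) via R1 from span(e,i), parent(i,j)
round 2: derive span(f,e) via R1 from span(f,g), parent(g,e)
round 2: derive span(f,f) via R1 from span(f,g), parent(g,f)
round 2: derive span(f,i) via R1 from span(f,g), parent(g,i)
round 2: derive span(g,j) via R1 from span(g,i), parent(i,j)
round 2: derive span(h,g) via R1 from span(h,f), parent(f,g)
round 2: derive span(h,i) via R1 from span(h,e), parent(e,i)
round 2: derive span(i,e) via R1 from span(i,g), parent(g,e)
round 2: derive span(i,f) via R1 from span(i,g), parent(g,f)
round 2: derive span(i,h) via R1 from span(i,j), parent(j,h)
round 2: derive span(j,e) via R1 from span(j,h), parent(h,e)
round 2: derive span(j,f) via R1 from span(j,h), parent(h,f)
round 3: derive span(e,e) via R1 from span(e,g), parent(g,e)
round 3: derive span(e,f) via R1 from span(e,g), parent(g,f)
round 3: derive span(e,h) via R1 from span(e,j), parent(j,h)
round 3: derive span(f,j) via R1 from span(f,i), parent(i,j)
round 3: derive span(g,h) via R1 from span(g,j), parent(j,h)
round 3: derive span(h,j) via R1 from span(h,i), parent(i,j)
round 3: derive span(j,g) via R1 from span(j,f), parent(f,g)
round 3: derive span(j,i) via R1 from span(j,e), parent(e,i)
round 4: derive span(f,h) via R1 from span(f,j), parent(j,h)
round 4: derive span(h,h) via R1 from span(h,j), parent(j,h)
round 4: derive span(j,j) via R1 from span(j,i), parent(i,j)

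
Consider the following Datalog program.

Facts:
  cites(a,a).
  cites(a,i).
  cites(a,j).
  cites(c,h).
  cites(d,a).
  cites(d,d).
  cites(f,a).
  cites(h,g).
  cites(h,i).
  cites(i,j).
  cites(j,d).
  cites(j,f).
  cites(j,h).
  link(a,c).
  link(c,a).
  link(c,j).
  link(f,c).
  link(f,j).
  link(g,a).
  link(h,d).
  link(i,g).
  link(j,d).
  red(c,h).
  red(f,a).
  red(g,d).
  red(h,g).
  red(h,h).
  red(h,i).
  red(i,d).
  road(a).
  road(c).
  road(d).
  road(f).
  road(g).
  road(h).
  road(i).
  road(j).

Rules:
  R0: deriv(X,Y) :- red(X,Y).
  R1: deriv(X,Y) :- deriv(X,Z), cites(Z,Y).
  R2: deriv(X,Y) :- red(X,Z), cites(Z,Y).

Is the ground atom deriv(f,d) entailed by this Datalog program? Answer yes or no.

yes

round 1: derive deriv(c,h) via R0 from red(c,h)
round 1: derive deriv(f,a) via R0 from red(f,a)
round 1: derive deriv(g,d) via R0 from red(g,d)
round 1: derive deriv(h,g) via R0 from red(h,g)
round 1: derive deriv(h,h) via R0 from red(h,h)
round 1: derive deriv(h,i) via R0 from red(h,i)
round 1: derive deriv(i,d) via R0 from red(i,d)
round 1: derive deriv(c,g) via R2 from red(c,h), cites(h,g)
round 1: derive deriv(c,i) via R2 from red(c,h), cites(h,i)
round 1: derive deriv(f,i) via R2 from red(f,a), cites(a,i)
round 1: derive deriv(f,j) via R2 from red(f,a), cites(a,j)
round 1: derive deriv(g,a) via R2 from red(g,d), cites(d,a)
round 1: derive deriv(h,j) via R2 from red(h,i), cites(i,j)
round 1: derive deriv(i,a) via R2 from red(i,d), cites(d,a)
round 2: derive deriv(c,j) via R1 from deriv(c,i), cites(i,j)
round 2: derive deriv(f,d) via R1 from deriv(f,j), cites(j,d)
round 2: derive deriv(f,f) via R1 from deriv(f,j), cites(j,f)
round 2: derive deriv(f,h) via R1 from deriv(f,j), cites(j,h)
round 2: derive deriv(g,i) via R1 from deriv(g,a), cites(a,i)
round 2: derive deriv(g,j) via R1 from deriv(g,a), cites(a,j)
round 2: derive deriv(h,d) via R1 from deriv(h,j), cites(j,d)
round 2: derive deriv(h,f) via R1 from deriv(h,j), cites(j,f)
round 2: derive deriv(i,i) via R1 from deriv(i,a), cites(a,i)
round 2: derive deriv(i,j) via R1 from deriv(i,a), cites(a,j)
round 3: derive deriv(c,d) via R1 from deriv(c,j), cites(j,d)
round 3: derive deriv(c,f) via R1 from deriv(c,j), cites(j,f)
round 3: derive deriv(f,g) via R1 from deriv(f,h), cites(h,g)
round 3: derive deriv(g,f) via R1 from deriv(g,j), cites(j,f)
round 3: derive deriv(g,h) via R1 from deriv(g,j), cites(j,h)
round 3: derive deriv(h,a) via R1 from deriv(h,d), cites(d,a)
round 3: derive deriv(i,f) via R1 from deriv(i,j), cites(j,f)
round 3: derive deriv(i,h) via R1 from deriv(i,j), cites(j,h)
round 4: derive deriv(c,a) via R1 from deriv(c,d), cites(d,a)
round 4: derive deriv(g,g) via R1 from deriv(g,h), cites(h,g)
round 4: derive deriv(i,g) via R1 from deriv(i,h), cites(h,g)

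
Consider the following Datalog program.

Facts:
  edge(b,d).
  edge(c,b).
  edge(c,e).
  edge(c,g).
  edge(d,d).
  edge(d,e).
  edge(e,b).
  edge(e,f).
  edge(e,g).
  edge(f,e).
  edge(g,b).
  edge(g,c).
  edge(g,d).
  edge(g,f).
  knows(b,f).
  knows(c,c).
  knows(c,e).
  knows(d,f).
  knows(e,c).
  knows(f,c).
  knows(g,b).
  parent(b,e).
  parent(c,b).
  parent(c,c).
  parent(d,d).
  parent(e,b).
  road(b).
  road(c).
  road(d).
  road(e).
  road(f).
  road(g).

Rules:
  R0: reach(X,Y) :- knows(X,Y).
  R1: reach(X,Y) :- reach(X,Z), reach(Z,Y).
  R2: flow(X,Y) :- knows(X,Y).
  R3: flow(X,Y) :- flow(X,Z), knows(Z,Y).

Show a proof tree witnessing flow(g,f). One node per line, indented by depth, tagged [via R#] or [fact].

round 1: derive flow(b,f) via R2 from knows(b,f)
round 1: derive flow(c,c) via R2 from knows(c,c)
round 1: derive flow(c,e) via R2 from knows(c,e)
round 1: derive flow(d,f) via R2 from knows(d,f)
round 1: derive flow(e,c) via R2 from knows(e,c)
round 1: derive flow(f,c) via R2 from knows(f,c)
round 1: derive flow(g,b) via R2 from knows(g,b)
round 2: derive flow(b,c) via R3 from flow(b,f), knows(f,c)
round 2: derive flow(d,c) via R3 from flow(d,f), knows(f,c)
round 2: derive flow(e,e) via R3 from flow(e,c), knows(c,e)
round 2: derive flow(f,e) via R3 from flow(f,c), knows(c,e)
round 2: derive flow(g,f) via R3 from flow(g,b), knows(b,f)
round 3: derive flow(b,e) via R3 from flow(b,c), knows(c,e)
round 3: derive flow(d,e) via R3 from flow(d,c), knows(c,e)
round 3: derive flow(g,c) via R3 from flow(g,f), knows(f,c)
round 4: derive flow(g,e) via R3 from flow(g,c), knows(c,e)

flow(g,f)  [via R3]
  flow(g,b)  [via R2]
    knows(g,b)  [fact]
  knows(b,f)  [fact]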